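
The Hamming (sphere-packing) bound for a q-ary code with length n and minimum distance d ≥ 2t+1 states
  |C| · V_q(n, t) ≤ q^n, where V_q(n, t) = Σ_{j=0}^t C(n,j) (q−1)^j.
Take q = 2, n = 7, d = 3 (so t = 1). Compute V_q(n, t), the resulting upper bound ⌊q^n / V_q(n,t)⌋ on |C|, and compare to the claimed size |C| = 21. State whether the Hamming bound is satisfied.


V_q(n, t) = 8, q^n = 128, Hamming bound = 16, |C| = 21 > bound (violated).

Step 1: Compute V_q(n, t) = Σ_{j=0}^1 C(n, j) (q−1)^j.
  j = 0: C(7,0)·(1)^0 = 1·1 = 1.
  j = 1: C(7,1)·(1)^1 = 7·1 = 7.
  V_q(n, t) = 1 + 7 = 8.
Step 2: q^n = 2^7 = 128.
Step 3: Hamming bound ⌊q^n / V_q(n,t)⌋ = ⌊128/8⌋ = 16.
Step 4: Compare |C| = 21 to 16: violated.
The claimed |C| lies above the Hamming bound, so no 2-ary code of length 7 with d ≥ 3 can have 21 codewords.


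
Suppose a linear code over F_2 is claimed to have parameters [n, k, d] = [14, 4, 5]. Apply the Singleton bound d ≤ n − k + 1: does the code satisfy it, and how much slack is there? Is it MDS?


Singleton RHS = n − k + 1 = 11, slack = 6, bound satisfied, not MDS.

Singleton bound: d ≤ n − k + 1.
Here n = 14, k = 4, so n − k + 1 = 11.
Given d = 5, check d ≤ 11: YES.
Slack = (n − k + 1) − d = 6.
The code is NOT MDS (slack = 6 > 0).
Description: the claimed parameters are [14, 4, 5]_2; such a code would be non-MDS.


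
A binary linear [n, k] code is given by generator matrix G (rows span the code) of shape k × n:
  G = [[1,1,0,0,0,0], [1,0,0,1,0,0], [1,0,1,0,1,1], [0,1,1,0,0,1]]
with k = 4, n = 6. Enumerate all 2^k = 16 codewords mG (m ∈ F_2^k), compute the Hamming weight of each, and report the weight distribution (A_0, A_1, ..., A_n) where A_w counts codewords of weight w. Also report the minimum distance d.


Weight distribution: A_0 = 1, A_1 = 1, A_2 = 3, A_3 = 6, A_4 = 3, A_5 = 1, A_6 = 1. Minimum distance d = 1.

Enumerate all 2^4 = 16 messages m ∈ F_2^4.
For each, compute codeword c = mG in F_2^6, then tally its weight.
  m = 0000 → c = 000000, weight = 0.
  m = 1000 → c = 110000, weight = 2.
  m = 0100 → c = 100100, weight = 2.
  m = 1100 → c = 010100, weight = 2.
  m = 0010 → c = 101011, weight = 4.
  m = 1010 → c = 011011, weight = 4.
  m = 0110 → c = 001111, weight = 4.
  m = 1110 → c = 111111, weight = 6.
  m = 0001 → c = 011001, weight = 3.
  m = 1001 → c = 101001, weight = 3.
  m = 0101 → c = 111101, weight = 5.
  m = 1101 → c = 001101, weight = 3.
  m = 0011 → c = 110010, weight = 3.
  m = 1011 → c = 000010, weight = 1.
  m = 0111 → c = 010110, weight = 3.
  m = 1111 → c = 100110, weight = 3.
Tally weights:
  weight 0: 1 codewords.
  weight 1: 1 codewords.
  weight 2: 3 codewords.
  weight 3: 6 codewords.
  weight 4: 3 codewords.
  weight 5: 1 codewords.
  weight 6: 1 codewords.
Minimum distance d = smallest w > 0 with A_w > 0 = 1.
Sanity: Σ A_w = 16 = 2^4 = 16 ✓.


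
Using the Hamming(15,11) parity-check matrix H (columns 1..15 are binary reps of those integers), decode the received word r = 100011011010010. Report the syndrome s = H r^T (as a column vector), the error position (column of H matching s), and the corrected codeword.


s = (0, 1, 1, 0)^T, error position = 6, corrected codeword c = 100010011010010

Compute s = H r^T mod 2 one row at a time:
  s_1 = 1 + 1 + 0 + 1 + 0 + 0 + 1 + 0 = 4 ≡ 0 (mod 2).
  s_2 = 0 + 1 + 1 + 0 + 0 + 0 + 1 + 0 = 3 ≡ 1 (mod 2).
  s_3 = 0 + 0 + 1 + 0 + 0 + 1 + 1 + 0 = 3 ≡ 1 (mod 2).
  s_4 = 1 + 0 + 1 + 0 + 1 + 1 + 0 + 0 = 4 ≡ 0 (mod 2).
s = (0, 1, 1, 0)^T — this equals column 6 of H (binary 0110), so error is at position 6.
Correct: flip bit 6 of r = 100011011010010 to get c = 100010011010010.


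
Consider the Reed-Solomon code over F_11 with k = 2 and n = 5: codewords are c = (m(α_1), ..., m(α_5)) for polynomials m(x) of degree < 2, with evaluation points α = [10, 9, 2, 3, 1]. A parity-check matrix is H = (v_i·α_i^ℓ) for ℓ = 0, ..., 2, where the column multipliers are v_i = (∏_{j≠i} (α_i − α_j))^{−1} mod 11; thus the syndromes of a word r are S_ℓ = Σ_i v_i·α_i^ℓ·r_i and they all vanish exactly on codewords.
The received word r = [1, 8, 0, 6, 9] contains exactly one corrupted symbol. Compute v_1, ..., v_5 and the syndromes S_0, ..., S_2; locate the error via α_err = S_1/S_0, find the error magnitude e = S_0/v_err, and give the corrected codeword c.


S = (2, 4, 8), error at position 3, error magnitude e = 9, c = [1, 8, 2, 6, 9].

Step 1: column multipliers v_i = (∏_{j≠i}(α_i − α_j))^{−1} mod 11.
  i = 1 (α = 10): (10−9)(10−2)(10−3)(10−1) = 1·8·7·9 = 504 ≡ 9, so v_1 = 9^{−1} = 5 (mod 11).
  i = 2 (α = 9): (9−10)(9−2)(9−3)(9−1) = (−1)·7·6·8 = −336 ≡ 5, so v_2 = 5^{−1} = 9 (mod 11).
  i = 3 (α = 2): (2−10)(2−9)(2−3)(2−1) = (−8)·(−7)·(−1)·1 = −56 ≡ 10, so v_3 = 10^{−1} = 10 (mod 11).
  i = 4 (α = 3): (3−10)(3−9)(3−2)(3−1) = (−7)·(−6)·1·2 = 84 ≡ 7, so v_4 = 7^{−1} = 8 (mod 11).
  i = 5 (α = 1): (1−10)(1−9)(1−2)(1−3) = (−9)·(−8)·(−1)·(−2) = 144 ≡ 1, so v_5 = 1^{−1} = 1 (mod 11).
  v = [5, 9, 10, 8, 1].
Step 2: syndromes of r = [1, 8, 0, 6, 9] (all sums mod 11).
  S_0 = Σ v_i r_i = 5·1 + 9·8 + 10·0 + 8·6 + 1·9 = 134 ≡ 2.
  S_1 = Σ v_i α_i r_i = 5·10·1 + 9·9·8 + 10·2·0 + 8·3·6 + 1·1·9 = 851 ≡ 4.
  α_i^2 mod 11 = [1, 4, 4, 9, 1].
  S_2 = Σ v_i α_i^2 r_i = 5·1·1 + 9·4·8 + 10·4·0 + 8·9·6 + 1·1·9 = 734 ≡ 8.
  S = (2, 4, 8) ≠ 0, so r is not a codeword (an error is present).
Step 3: locate the error. For a single error e at position i, S_ℓ = v_i·e·α_i^ℓ, so α_err = S_1/S_0.
  S_0^{−1} = 2^{−1} = 6 (mod 11), so α_err = 4·6 = 24 ≡ 2 = α_3. Error position i = 3.
  Consistency check: S_2/S_1 = 8·3 = 24 ≡ 2 = α_err ✓ (single-error assumption holds).
Step 4: error magnitude e = S_0/v_3 = S_0·∏_{j≠3}(α_3 − α_j) = 2·10 = 20 ≡ 9 (mod 11).
Step 5: correct position 3: c_3 = r_3 − e = 0 − 9 ≡ 2 (mod 11). Hence c = [1, 8, 2, 6, 9].
  Check: interpolating c through the α_i gives m(x) = 5 + 4·x (degree < 2) with m(α_i) = c_i for every i, so c is indeed a codeword.


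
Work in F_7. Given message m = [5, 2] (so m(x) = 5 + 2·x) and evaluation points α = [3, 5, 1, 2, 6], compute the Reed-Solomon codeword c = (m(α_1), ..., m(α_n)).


c = [4, 1, 0, 2, 3]

Message polynomial: m(x) = 5 + 2·x (mod 7).
For each evaluation point α_i, compute m(α_i) mod 7:
  α_1 = 3: Horner steps 2 → 4, so m(3) = 4.
  α_2 = 5: Horner steps 2 → 1, so m(5) = 1.
  α_3 = 1: Horner steps 2 → 0, so m(1) = 0.
  α_4 = 2: Horner steps 2 → 2, so m(2) = 2.
  α_5 = 6: Horner steps 2 → 3, so m(6) = 3.
Codeword c = [4, 1, 0, 2, 3] ∈ F_7^5.


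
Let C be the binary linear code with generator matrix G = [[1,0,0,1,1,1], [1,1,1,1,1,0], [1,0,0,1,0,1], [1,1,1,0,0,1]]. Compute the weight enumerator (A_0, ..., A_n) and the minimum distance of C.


Weight distribution: A_0 = 1, A_1 = 2, A_2 = 2, A_3 = 4, A_4 = 5, A_5 = 2. Minimum distance d = 1.

Enumerate all 2^4 = 16 messages m ∈ F_2^4.
For each, compute codeword c = mG in F_2^6, then tally its weight.
  m = 0000 → c = 000000, weight = 0.
  m = 1000 → c = 100111, weight = 4.
  m = 0100 → c = 111110, weight = 5.
  m = 1100 → c = 011001, weight = 3.
  m = 0010 → c = 100101, weight = 3.
  m = 1010 → c = 000010, weight = 1.
  m = 0110 → c = 011011, weight = 4.
  m = 1110 → c = 111100, weight = 4.
  m = 0001 → c = 111001, weight = 4.
  m = 1001 → c = 011110, weight = 4.
  m = 0101 → c = 000111, weight = 3.
  m = 1101 → c = 100000, weight = 1.
  m = 0011 → c = 011100, weight = 3.
  m = 1011 → c = 111011, weight = 5.
  m = 0111 → c = 100010, weight = 2.
  m = 1111 → c = 000101, weight = 2.
Tally weights:
  weight 0: 1 codewords.
  weight 1: 2 codewords.
  weight 2: 2 codewords.
  weight 3: 4 codewords.
  weight 4: 5 codewords.
  weight 5: 2 codewords.
Minimum distance d = smallest w > 0 with A_w > 0 = 1.
Sanity: Σ A_w = 16 = 2^4 = 16 ✓.


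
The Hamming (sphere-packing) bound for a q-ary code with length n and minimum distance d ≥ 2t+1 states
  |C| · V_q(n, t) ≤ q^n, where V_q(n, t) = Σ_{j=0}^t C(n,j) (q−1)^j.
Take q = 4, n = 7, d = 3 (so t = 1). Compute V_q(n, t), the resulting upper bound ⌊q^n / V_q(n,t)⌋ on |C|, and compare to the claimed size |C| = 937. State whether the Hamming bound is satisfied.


V_q(n, t) = 22, q^n = 16384, Hamming bound = 744, |C| = 937 > bound (violated).

Step 1: Compute V_q(n, t) = Σ_{j=0}^1 C(n, j) (q−1)^j.
  j = 0: C(7,0)·(3)^0 = 1·1 = 1.
  j = 1: C(7,1)·(3)^1 = 7·3 = 21.
  V_q(n, t) = 1 + 21 = 22.
Step 2: q^n = 4^7 = 16384.
Step 3: Hamming bound ⌊q^n / V_q(n,t)⌋ = ⌊16384/22⌋ = 744.
Step 4: Compare |C| = 937 to 744: violated.
The claimed |C| lies above the Hamming bound, so no 4-ary code of length 7 with d ≥ 3 can have 937 codewords.


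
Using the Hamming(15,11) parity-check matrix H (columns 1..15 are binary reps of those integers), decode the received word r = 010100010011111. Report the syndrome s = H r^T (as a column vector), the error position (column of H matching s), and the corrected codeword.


s = (0, 1, 0, 1)^T, error position = 5, corrected codeword c = 010110010011111

Compute s = H r^T mod 2 one row at a time:
  s_1 = 1 + 0 + 0 + 1 + 1 + 1 + 1 + 1 = 6 ≡ 0 (mod 2).
  s_2 = 1 + 0 + 0 + 0 + 1 + 1 + 1 + 1 = 5 ≡ 1 (mod 2).
  s_3 = 1 + 0 + 0 + 0 + 0 + 1 + 1 + 1 = 4 ≡ 0 (mod 2).
  s_4 = 0 + 0 + 0 + 0 + 0 + 1 + 1 + 1 = 3 ≡ 1 (mod 2).
s = (0, 1, 0, 1)^T — this equals column 5 of H (binary 0101), so error is at position 5.
Correct: flip bit 5 of r = 010100010011111 to get c = 010110010011111.


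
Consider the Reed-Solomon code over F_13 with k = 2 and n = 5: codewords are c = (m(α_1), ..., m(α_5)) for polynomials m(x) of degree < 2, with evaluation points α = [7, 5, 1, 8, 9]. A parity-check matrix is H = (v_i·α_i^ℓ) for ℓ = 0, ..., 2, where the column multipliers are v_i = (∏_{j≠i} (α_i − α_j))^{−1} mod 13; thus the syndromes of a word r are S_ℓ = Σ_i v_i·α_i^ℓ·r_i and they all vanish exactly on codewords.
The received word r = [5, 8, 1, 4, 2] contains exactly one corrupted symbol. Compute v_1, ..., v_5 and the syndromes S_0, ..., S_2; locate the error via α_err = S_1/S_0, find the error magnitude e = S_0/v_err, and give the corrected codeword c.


S = (4, 6, 9), error at position 4, error magnitude e = 7, c = [5, 8, 1, 10, 2].

Step 1: column multipliers v_i = (∏_{j≠i}(α_i − α_j))^{−1} mod 13.
  i = 1 (α = 7): (7−5)(7−1)(7−8)(7−9) = 2·6·(−1)·(−2) = 24 ≡ 11, so v_1 = 11^{−1} = 6 (mod 13).
  i = 2 (α = 5): (5−7)(5−1)(5−8)(5−9) = (−2)·4·(−3)·(−4) = −96 ≡ 8, so v_2 = 8^{−1} = 5 (mod 13).
  i = 3 (α = 1): (1−7)(1−5)(1−8)(1−9) = (−6)·(−4)·(−7)·(−8) = 1344 ≡ 5, so v_3 = 5^{−1} = 8 (mod 13).
  i = 4 (α = 8): (8−7)(8−5)(8−1)(8−9) = 1·3·7·(−1) = −21 ≡ 5, so v_4 = 5^{−1} = 8 (mod 13).
  i = 5 (α = 9): (9−7)(9−5)(9−1)(9−8) = 2·4·8·1 = 64 ≡ 12, so v_5 = 12^{−1} = 12 (mod 13).
  v = [6, 5, 8, 8, 12].
Step 2: syndromes of r = [5, 8, 1, 4, 2] (all sums mod 13).
  S_0 = Σ v_i r_i = 6·5 + 5·8 + 8·1 + 8·4 + 12·2 = 134 ≡ 4.
  S_1 = Σ v_i α_i r_i = 6·7·5 + 5·5·8 + 8·1·1 + 8·8·4 + 12·9·2 = 890 ≡ 6.
  α_i^2 mod 13 = [10, 12, 1, 12, 3].
  S_2 = Σ v_i α_i^2 r_i = 6·10·5 + 5·12·8 + 8·1·1 + 8·12·4 + 12·3·2 = 1244 ≡ 9.
  S = (4, 6, 9) ≠ 0, so r is not a codeword (an error is present).
Step 3: locate the error. For a single error e at position i, S_ℓ = v_i·e·α_i^ℓ, so α_err = S_1/S_0.
  S_0^{−1} = 4^{−1} = 10 (mod 13), so α_err = 6·10 = 60 ≡ 8 = α_4. Error position i = 4.
  Consistency check: S_2/S_1 = 9·11 = 99 ≡ 8 = α_err ✓ (single-error assumption holds).
Step 4: error magnitude e = S_0/v_4 = S_0·∏_{j≠4}(α_4 − α_j) = 4·5 = 20 ≡ 7 (mod 13).
Step 5: correct position 4: c_4 = r_4 − e = 4 − 7 ≡ 10 (mod 13). Hence c = [5, 8, 1, 10, 2].
  Check: interpolating c through the α_i gives m(x) = 9 + 5·x (degree < 2) with m(α_i) = c_i for every i, so c is indeed a codeword.


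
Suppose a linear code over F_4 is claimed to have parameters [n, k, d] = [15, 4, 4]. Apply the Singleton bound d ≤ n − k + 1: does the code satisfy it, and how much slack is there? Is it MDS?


Singleton RHS = n − k + 1 = 12, slack = 8, bound satisfied, not MDS.

Singleton bound: d ≤ n − k + 1.
Here n = 15, k = 4, so n − k + 1 = 12.
Given d = 4, check d ≤ 12: YES.
Slack = (n − k + 1) − d = 8.
The code is NOT MDS (slack = 8 > 0).
Description: the claimed parameters are [15, 4, 4]_4; such a code would be non-MDS.


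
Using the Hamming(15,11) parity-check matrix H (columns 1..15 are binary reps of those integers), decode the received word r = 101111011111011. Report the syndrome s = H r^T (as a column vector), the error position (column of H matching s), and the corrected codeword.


s = (1, 0, 0, 0)^T, error position = 8, corrected codeword c = 101111001111011

Compute s = H r^T mod 2 one row at a time:
  s_1 = 1 + 1 + 1 + 1 + 1 + 0 + 1 + 1 = 7 ≡ 1 (mod 2).
  s_2 = 1 + 1 + 1 + 0 + 1 + 0 + 1 + 1 = 6 ≡ 0 (mod 2).
  s_3 = 0 + 1 + 1 + 0 + 1 + 1 + 1 + 1 = 6 ≡ 0 (mod 2).
  s_4 = 1 + 1 + 1 + 0 + 1 + 1 + 0 + 1 = 6 ≡ 0 (mod 2).
s = (1, 0, 0, 0)^T — this equals column 8 of H (binary 1000), so error is at position 8.
Correct: flip bit 8 of r = 101111011111011 to get c = 101111001111011.


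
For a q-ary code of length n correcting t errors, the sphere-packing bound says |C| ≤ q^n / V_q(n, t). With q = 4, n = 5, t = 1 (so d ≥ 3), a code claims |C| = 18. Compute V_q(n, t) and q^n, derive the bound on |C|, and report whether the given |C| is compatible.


V_q(n, t) = 16, q^n = 1024, Hamming bound = 64, |C| = 18 ≤ bound (satisfied).

Step 1: Compute V_q(n, t) = Σ_{j=0}^1 C(n, j) (q−1)^j.
  j = 0: C(5,0)·(3)^0 = 1·1 = 1.
  j = 1: C(5,1)·(3)^1 = 5·3 = 15.
  V_q(n, t) = 1 + 15 = 16.
Step 2: q^n = 4^5 = 1024.
Step 3: Hamming bound ⌊q^n / V_q(n,t)⌋ = ⌊1024/16⌋ = 64.
Step 4: Compare |C| = 18 to 64: satisfied.
The claimed |C| lies below the Hamming bound.


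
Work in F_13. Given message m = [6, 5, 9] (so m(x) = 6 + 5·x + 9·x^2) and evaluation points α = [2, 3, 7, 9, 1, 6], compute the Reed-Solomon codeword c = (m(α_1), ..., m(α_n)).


c = [0, 11, 1, 0, 7, 9]

Message polynomial: m(x) = 6 + 5·x + 9·x^2 (mod 13).
For each evaluation point α_i, compute m(α_i) mod 13:
  α_1 = 2: Horner steps 9 → 10 → 0, so m(2) = 0.
  α_2 = 3: Horner steps 9 → 6 → 11, so m(3) = 11.
  α_3 = 7: Horner steps 9 → 3 → 1, so m(7) = 1.
  α_4 = 9: Horner steps 9 → 8 → 0, so m(9) = 0.
  α_5 = 1: Horner steps 9 → 1 → 7, so m(1) = 7.
  α_6 = 6: Horner steps 9 → 7 → 9, so m(6) = 9.
Codeword c = [0, 11, 1, 0, 7, 9] ∈ F_13^6.


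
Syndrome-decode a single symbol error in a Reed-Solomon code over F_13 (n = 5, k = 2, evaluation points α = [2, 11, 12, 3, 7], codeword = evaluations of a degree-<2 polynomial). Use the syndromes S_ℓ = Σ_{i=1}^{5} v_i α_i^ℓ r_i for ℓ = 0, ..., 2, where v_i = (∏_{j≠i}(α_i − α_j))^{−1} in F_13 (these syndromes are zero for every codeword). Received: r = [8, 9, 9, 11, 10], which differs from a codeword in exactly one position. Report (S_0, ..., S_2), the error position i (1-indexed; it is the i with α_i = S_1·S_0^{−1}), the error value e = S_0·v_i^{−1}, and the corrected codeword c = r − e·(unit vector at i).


S = (11, 2, 11), error at position 3, error magnitude e = 10, c = [8, 9, 12, 11, 10].

Step 1: column multipliers v_i = (∏_{j≠i}(α_i − α_j))^{−1} mod 13.
  i = 1 (α = 2): (2−11)(2−12)(2−3)(2−7) = (−9)·(−10)·(−1)·(−5) = 450 ≡ 8, so v_1 = 8^{−1} = 5 (mod 13).
  i = 2 (α = 11): (11−2)(11−12)(11−3)(11−7) = 9·(−1)·8·4 = −288 ≡ 11, so v_2 = 11^{−1} = 6 (mod 13).
  i = 3 (α = 12): (12−2)(12−11)(12−3)(12−7) = 10·1·9·5 = 450 ≡ 8, so v_3 = 8^{−1} = 5 (mod 13).
  i = 4 (α = 3): (3−2)(3−11)(3−12)(3−7) = 1·(−8)·(−9)·(−4) = −288 ≡ 11, so v_4 = 11^{−1} = 6 (mod 13).
  i = 5 (α = 7): (7−2)(7−11)(7−12)(7−3) = 5·(−4)·(−5)·4 = 400 ≡ 10, so v_5 = 10^{−1} = 4 (mod 13).
  v = [5, 6, 5, 6, 4].
Step 2: syndromes of r = [8, 9, 9, 11, 10] (all sums mod 13).
  S_0 = Σ v_i r_i = 5·8 + 6·9 + 5·9 + 6·11 + 4·10 = 245 ≡ 11.
  S_1 = Σ v_i α_i r_i = 5·2·8 + 6·11·9 + 5·12·9 + 6·3·11 + 4·7·10 = 1692 ≡ 2.
  α_i^2 mod 13 = [4, 4, 1, 9, 10].
  S_2 = Σ v_i α_i^2 r_i = 5·4·8 + 6·4·9 + 5·1·9 + 6·9·11 + 4·10·10 = 1415 ≡ 11.
  S = (11, 2, 11) ≠ 0, so r is not a codeword (an error is present).
Step 3: locate the error. For a single error e at position i, S_ℓ = v_i·e·α_i^ℓ, so α_err = S_1/S_0.
  S_0^{−1} = 11^{−1} = 6 (mod 13), so α_err = 2·6 = 12 ≡ 12 = α_3. Error position i = 3.
  Consistency check: S_2/S_1 = 11·7 = 77 ≡ 12 = α_err ✓ (single-error assumption holds).
Step 4: error magnitude e = S_0/v_3 = S_0·∏_{j≠3}(α_3 − α_j) = 11·8 = 88 ≡ 10 (mod 13).
Step 5: correct position 3: c_3 = r_3 − e = 9 − 10 ≡ 12 (mod 13). Hence c = [8, 9, 12, 11, 10].
  Check: interpolating c through the α_i gives m(x) = 2 + 3·x (degree < 2) with m(α_i) = c_i for every i, so c is indeed a codeword.


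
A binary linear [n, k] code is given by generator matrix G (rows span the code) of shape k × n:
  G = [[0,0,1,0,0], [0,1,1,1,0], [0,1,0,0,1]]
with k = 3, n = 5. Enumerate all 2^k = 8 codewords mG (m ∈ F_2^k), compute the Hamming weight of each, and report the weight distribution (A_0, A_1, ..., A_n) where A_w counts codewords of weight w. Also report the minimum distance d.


Weight distribution: A_0 = 1, A_1 = 1, A_2 = 3, A_3 = 3. Minimum distance d = 1.

Enumerate all 2^3 = 8 messages m ∈ F_2^3.
For each, compute codeword c = mG in F_2^5, then tally its weight.
  m = 000 → c = 00000, weight = 0.
  m = 100 → c = 00100, weight = 1.
  m = 010 → c = 01110, weight = 3.
  m = 110 → c = 01010, weight = 2.
  m = 001 → c = 01001, weight = 2.
  m = 101 → c = 01101, weight = 3.
  m = 011 → c = 00111, weight = 3.
  m = 111 → c = 00011, weight = 2.
Tally weights:
  weight 0: 1 codewords.
  weight 1: 1 codewords.
  weight 2: 3 codewords.
  weight 3: 3 codewords.
Minimum distance d = smallest w > 0 with A_w > 0 = 1.
Sanity: Σ A_w = 8 = 2^3 = 8 ✓.


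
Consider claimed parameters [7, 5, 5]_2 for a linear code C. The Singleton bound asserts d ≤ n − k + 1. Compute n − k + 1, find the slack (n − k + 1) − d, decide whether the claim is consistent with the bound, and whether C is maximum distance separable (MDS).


Singleton RHS = n − k + 1 = 3, slack = -2, bound violated (no such code; not MDS).

Singleton bound: d ≤ n − k + 1.
Here n = 7, k = 5, so n − k + 1 = 3.
Given d = 5, check d ≤ 3: NO.
Slack = (n − k + 1) − d = -2.
The slack is negative: d = 5 exceeds n − k + 1 = 3 by 2, so the Singleton bound is violated and no linear [7, 5, 5]_2 code can exist. In particular it is not MDS (MDS requires d = n − k + 1 exactly).
Description: the claimed parameters are [7, 5, 5]_2; such a code would be impossible (violates the Singleton bound).


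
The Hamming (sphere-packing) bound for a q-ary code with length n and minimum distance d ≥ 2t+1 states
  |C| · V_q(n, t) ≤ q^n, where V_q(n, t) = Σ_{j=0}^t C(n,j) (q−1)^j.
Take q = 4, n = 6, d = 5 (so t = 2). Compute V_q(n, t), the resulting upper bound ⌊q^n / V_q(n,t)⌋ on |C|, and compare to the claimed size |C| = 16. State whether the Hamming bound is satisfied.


V_q(n, t) = 154, q^n = 4096, Hamming bound = 26, |C| = 16 ≤ bound (satisfied).

Step 1: Compute V_q(n, t) = Σ_{j=0}^2 C(n, j) (q−1)^j.
  j = 0: C(6,0)·(3)^0 = 1·1 = 1.
  j = 1: C(6,1)·(3)^1 = 6·3 = 18.
  j = 2: C(6,2)·(3)^2 = 15·9 = 135.
  V_q(n, t) = 1 + 18 + 135 = 154.
Step 2: q^n = 4^6 = 4096.
Step 3: Hamming bound ⌊q^n / V_q(n,t)⌋ = ⌊4096/154⌋ = 26.
Step 4: Compare |C| = 16 to 26: satisfied.
The claimed |C| lies below the Hamming bound.


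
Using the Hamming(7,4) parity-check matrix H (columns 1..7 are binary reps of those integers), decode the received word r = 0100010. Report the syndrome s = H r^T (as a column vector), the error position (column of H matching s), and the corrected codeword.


s = (1, 0, 0)^T, error position = 4, corrected codeword c = 0101010

Compute s = H r^T mod 2 one row at a time:
  s_1 = 0 + 0 + 1 + 0 = 1 ≡ 1 (mod 2).
  s_2 = 1 + 0 + 1 + 0 = 2 ≡ 0 (mod 2).
  s_3 = 0 + 0 + 0 + 0 = 0 ≡ 0 (mod 2).
s = (1, 0, 0)^T — this equals column 4 of H (binary 100), so error is at position 4.
Correct: flip bit 4 of r = 0100010 to get c = 0101010.


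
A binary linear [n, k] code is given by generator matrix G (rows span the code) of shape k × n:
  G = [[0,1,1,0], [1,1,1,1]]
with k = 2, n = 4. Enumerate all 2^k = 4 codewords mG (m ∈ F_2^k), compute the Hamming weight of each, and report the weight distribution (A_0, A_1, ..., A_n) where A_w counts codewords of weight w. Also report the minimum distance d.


Weight distribution: A_0 = 1, A_2 = 2, A_4 = 1. Minimum distance d = 2.

Enumerate all 2^2 = 4 messages m ∈ F_2^2.
For each, compute codeword c = mG in F_2^4, then tally its weight.
  m = 00 → c = 0000, weight = 0.
  m = 10 → c = 0110, weight = 2.
  m = 01 → c = 1111, weight = 4.
  m = 11 → c = 1001, weight = 2.
Tally weights:
  weight 0: 1 codewords.
  weight 2: 2 codewords.
  weight 4: 1 codewords.
Minimum distance d = smallest w > 0 with A_w > 0 = 2.
Sanity: Σ A_w = 4 = 2^2 = 4 ✓.


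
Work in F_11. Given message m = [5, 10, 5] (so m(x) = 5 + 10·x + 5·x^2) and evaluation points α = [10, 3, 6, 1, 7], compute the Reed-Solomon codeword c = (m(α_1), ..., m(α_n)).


c = [0, 3, 3, 9, 1]

Message polynomial: m(x) = 5 + 10·x + 5·x^2 (mod 11).
For each evaluation point α_i, compute m(α_i) mod 11:
  α_1 = 10: Horner steps 5 → 5 → 0, so m(10) = 0.
  α_2 = 3: Horner steps 5 → 3 → 3, so m(3) = 3.
  α_3 = 6: Horner steps 5 → 7 → 3, so m(6) = 3.
  α_4 = 1: Horner steps 5 → 4 → 9, so m(1) = 9.
  α_5 = 7: Horner steps 5 → 1 → 1, so m(7) = 1.
Codeword c = [0, 3, 3, 9, 1] ∈ F_11^5.


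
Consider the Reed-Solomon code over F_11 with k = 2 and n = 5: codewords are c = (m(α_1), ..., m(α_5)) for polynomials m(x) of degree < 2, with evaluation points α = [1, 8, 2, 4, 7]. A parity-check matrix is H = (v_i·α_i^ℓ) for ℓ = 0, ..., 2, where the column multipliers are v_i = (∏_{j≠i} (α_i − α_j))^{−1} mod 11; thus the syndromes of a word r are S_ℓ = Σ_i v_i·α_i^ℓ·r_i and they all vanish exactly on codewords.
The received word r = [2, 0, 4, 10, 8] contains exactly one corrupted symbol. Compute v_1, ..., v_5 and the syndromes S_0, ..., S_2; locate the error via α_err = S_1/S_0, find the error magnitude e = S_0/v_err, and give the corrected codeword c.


S = (9, 9, 9), error at position 1, error magnitude e = 1, c = [1, 0, 4, 10, 8].

Step 1: column multipliers v_i = (∏_{j≠i}(α_i − α_j))^{−1} mod 11.
  i = 1 (α = 1): (1−8)(1−2)(1−4)(1−7) = (−7)·(−1)·(−3)·(−6) = 126 ≡ 5, so v_1 = 5^{−1} = 9 (mod 11).
  i = 2 (α = 8): (8−1)(8−2)(8−4)(8−7) = 7·6·4·1 = 168 ≡ 3, so v_2 = 3^{−1} = 4 (mod 11).
  i = 3 (α = 2): (2−1)(2−8)(2−4)(2−7) = 1·(−6)·(−2)·(−5) = −60 ≡ 6, so v_3 = 6^{−1} = 2 (mod 11).
  i = 4 (α = 4): (4−1)(4−8)(4−2)(4−7) = 3·(−4)·2·(−3) = 72 ≡ 6, so v_4 = 6^{−1} = 2 (mod 11).
  i = 5 (α = 7): (7−1)(7−8)(7−2)(7−4) = 6·(−1)·5·3 = −90 ≡ 9, so v_5 = 9^{−1} = 5 (mod 11).
  v = [9, 4, 2, 2, 5].
Step 2: syndromes of r = [2, 0, 4, 10, 8] (all sums mod 11).
  S_0 = Σ v_i r_i = 9·2 + 4·0 + 2·4 + 2·10 + 5·8 = 86 ≡ 9.
  S_1 = Σ v_i α_i r_i = 9·1·2 + 4·8·0 + 2·2·4 + 2·4·10 + 5·7·8 = 394 ≡ 9.
  α_i^2 mod 11 = [1, 9, 4, 5, 5].
  S_2 = Σ v_i α_i^2 r_i = 9·1·2 + 4·9·0 + 2·4·4 + 2·5·10 + 5·5·8 = 350 ≡ 9.
  S = (9, 9, 9) ≠ 0, so r is not a codeword (an error is present).
Step 3: locate the error. For a single error e at position i, S_ℓ = v_i·e·α_i^ℓ, so α_err = S_1/S_0.
  S_0^{−1} = 9^{−1} = 5 (mod 11), so α_err = 9·5 = 45 ≡ 1 = α_1. Error position i = 1.
  Consistency check: S_2/S_1 = 9·5 = 45 ≡ 1 = α_err ✓ (single-error assumption holds).
Step 4: error magnitude e = S_0/v_1 = S_0·∏_{j≠1}(α_1 − α_j) = 9·5 = 45 ≡ 1 (mod 11).
Step 5: correct position 1: c_1 = r_1 − e = 2 − 1 ≡ 1 (mod 11). Hence c = [1, 0, 4, 10, 8].
  Check: interpolating c through the α_i gives m(x) = 9 + 3·x (degree < 2) with m(α_i) = c_i for every i, so c is indeed a codeword.


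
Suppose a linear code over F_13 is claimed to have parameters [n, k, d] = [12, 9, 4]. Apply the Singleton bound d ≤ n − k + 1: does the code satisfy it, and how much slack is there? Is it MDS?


Singleton RHS = n − k + 1 = 4, slack = 0, bound satisfied, MDS.

Singleton bound: d ≤ n − k + 1.
Here n = 12, k = 9, so n − k + 1 = 4.
Given d = 4, check d ≤ 4: YES.
Slack = (n − k + 1) − d = 0.
The code is MDS (slack = 0).
Description: the claimed parameters are [12, 9, 4]_13; such a code would be MDS (meets Singleton bound).


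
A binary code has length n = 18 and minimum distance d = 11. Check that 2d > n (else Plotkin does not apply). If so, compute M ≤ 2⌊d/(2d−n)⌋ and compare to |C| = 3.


Plotkin bound M ≤ 4; given |C| = 3 ≤ bound (satisfied).

Check applicability: 2d = 22, n = 18.
2d − n = 4 > 0, so Plotkin applies.
Compute d/(2d−n) = 11/4 ≈ 2.7500.
⌊d/(2d−n)⌋ = 2.
Plotkin bound: M ≤ 2·2 = 4.
Given |C| = 3, check: satisfied.
This |C| is below the Plotkin bound.


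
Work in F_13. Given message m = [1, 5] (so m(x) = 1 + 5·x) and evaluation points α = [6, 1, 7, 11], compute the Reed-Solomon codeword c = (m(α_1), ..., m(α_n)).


c = [5, 6, 10, 4]

Message polynomial: m(x) = 1 + 5·x (mod 13).
For each evaluation point α_i, compute m(α_i) mod 13:
  α_1 = 6: Horner steps 5 → 5, so m(6) = 5.
  α_2 = 1: Horner steps 5 → 6, so m(1) = 6.
  α_3 = 7: Horner steps 5 → 10, so m(7) = 10.
  α_4 = 11: Horner steps 5 → 4, so m(11) = 4.
Codeword c = [5, 6, 10, 4] ∈ F_13^4.


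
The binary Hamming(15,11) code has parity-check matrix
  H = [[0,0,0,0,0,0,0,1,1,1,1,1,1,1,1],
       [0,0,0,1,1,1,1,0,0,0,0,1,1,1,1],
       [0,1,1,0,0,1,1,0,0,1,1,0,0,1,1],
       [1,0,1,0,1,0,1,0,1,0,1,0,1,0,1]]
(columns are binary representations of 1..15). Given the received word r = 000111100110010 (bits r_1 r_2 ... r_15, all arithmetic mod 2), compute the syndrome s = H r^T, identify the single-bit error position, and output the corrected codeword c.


s = (1, 1, 1, 1)^T, error position = 15, corrected codeword c = 000111100110011

Compute s = H r^T mod 2 one row at a time:
  s_1 = 0 + 0 + 1 + 1 + 0 + 0 + 1 + 0 = 3 ≡ 1 (mod 2).
  s_2 = 1 + 1 + 1 + 1 + 0 + 0 + 1 + 0 = 5 ≡ 1 (mod 2).
  s_3 = 0 + 0 + 1 + 1 + 1 + 1 + 1 + 0 = 5 ≡ 1 (mod 2).
  s_4 = 0 + 0 + 1 + 1 + 0 + 1 + 0 + 0 = 3 ≡ 1 (mod 2).
s = (1, 1, 1, 1)^T — this equals column 15 of H (binary 1111), so error is at position 15.
Correct: flip bit 15 of r = 000111100110010 to get c = 000111100110011.


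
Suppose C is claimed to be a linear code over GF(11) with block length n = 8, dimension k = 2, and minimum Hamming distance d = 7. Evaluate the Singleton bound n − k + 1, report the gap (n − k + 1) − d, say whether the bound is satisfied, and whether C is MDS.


Singleton RHS = n − k + 1 = 7, slack = 0, bound satisfied, MDS.

Singleton bound: d ≤ n − k + 1.
Here n = 8, k = 2, so n − k + 1 = 7.
Given d = 7, check d ≤ 7: YES.
Slack = (n − k + 1) − d = 0.
The code is MDS (slack = 0).
Description: the claimed parameters are [8, 2, 7]_11; such a code would be MDS (meets Singleton bound).


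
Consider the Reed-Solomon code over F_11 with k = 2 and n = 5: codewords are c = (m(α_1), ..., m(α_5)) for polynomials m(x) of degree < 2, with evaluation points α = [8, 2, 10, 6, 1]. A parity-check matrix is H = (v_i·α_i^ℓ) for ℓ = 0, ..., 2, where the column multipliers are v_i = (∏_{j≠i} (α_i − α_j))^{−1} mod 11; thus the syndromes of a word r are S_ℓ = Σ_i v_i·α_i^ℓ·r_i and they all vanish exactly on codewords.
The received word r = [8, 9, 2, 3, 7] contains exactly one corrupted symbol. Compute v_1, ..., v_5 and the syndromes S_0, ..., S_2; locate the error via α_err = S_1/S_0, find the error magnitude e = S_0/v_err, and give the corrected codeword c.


S = (10, 9, 7), error at position 2, error magnitude e = 5, c = [8, 4, 2, 3, 7].

Step 1: column multipliers v_i = (∏_{j≠i}(α_i − α_j))^{−1} mod 11.
  i = 1 (α = 8): (8−2)(8−10)(8−6)(8−1) = 6·(−2)·2·7 = −168 ≡ 8, so v_1 = 8^{−1} = 7 (mod 11).
  i = 2 (α = 2): (2−8)(2−10)(2−6)(2−1) = (−6)·(−8)·(−4)·1 = −192 ≡ 6, so v_2 = 6^{−1} = 2 (mod 11).
  i = 3 (α = 10): (10−8)(10−2)(10−6)(10−1) = 2·8·4·9 = 576 ≡ 4, so v_3 = 4^{−1} = 3 (mod 11).
  i = 4 (α = 6): (6−8)(6−2)(6−10)(6−1) = (−2)·4·(−4)·5 = 160 ≡ 6, so v_4 = 6^{−1} = 2 (mod 11).
  i = 5 (α = 1): (1−8)(1−2)(1−10)(1−6) = (−7)·(−1)·(−9)·(−5) = 315 ≡ 7, so v_5 = 7^{−1} = 8 (mod 11).
  v = [7, 2, 3, 2, 8].
Step 2: syndromes of r = [8, 9, 2, 3, 7] (all sums mod 11).
  S_0 = Σ v_i r_i = 7·8 + 2·9 + 3·2 + 2·3 + 8·7 = 142 ≡ 10.
  S_1 = Σ v_i α_i r_i = 7·8·8 + 2·2·9 + 3·10·2 + 2·6·3 + 8·1·7 = 636 ≡ 9.
  α_i^2 mod 11 = [9, 4, 1, 3, 1].
  S_2 = Σ v_i α_i^2 r_i = 7·9·8 + 2·4·9 + 3·1·2 + 2·3·3 + 8·1·7 = 656 ≡ 7.
  S = (10, 9, 7) ≠ 0, so r is not a codeword (an error is present).
Step 3: locate the error. For a single error e at position i, S_ℓ = v_i·e·α_i^ℓ, so α_err = S_1/S_0.
  S_0^{−1} = 10^{−1} = 10 (mod 11), so α_err = 9·10 = 90 ≡ 2 = α_2. Error position i = 2.
  Consistency check: S_2/S_1 = 7·5 = 35 ≡ 2 = α_err ✓ (single-error assumption holds).
Step 4: error magnitude e = S_0/v_2 = S_0·∏_{j≠2}(α_2 − α_j) = 10·6 = 60 ≡ 5 (mod 11).
Step 5: correct position 2: c_2 = r_2 − e = 9 − 5 ≡ 4 (mod 11). Hence c = [8, 4, 2, 3, 7].
  Check: interpolating c through the α_i gives m(x) = 10 + 8·x (degree < 2) with m(α_i) = c_i for every i, so c is indeed a codeword.


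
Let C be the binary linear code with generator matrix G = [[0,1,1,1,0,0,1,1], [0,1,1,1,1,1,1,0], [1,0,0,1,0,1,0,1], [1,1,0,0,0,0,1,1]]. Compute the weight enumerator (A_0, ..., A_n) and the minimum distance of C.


Weight distribution: A_0 = 1, A_2 = 1, A_3 = 4, A_4 = 3, A_5 = 4, A_6 = 3. Minimum distance d = 2.

Enumerate all 2^4 = 16 messages m ∈ F_2^4.
For each, compute codeword c = mG in F_2^8, then tally its weight.
  m = 0000 → c = 00000000, weight = 0.
  m = 1000 → c = 01110011, weight = 5.
  m = 0100 → c = 01111110, weight = 6.
  m = 1100 → c = 00001101, weight = 3.
  m = 0010 → c = 10010101, weight = 4.
  m = 1010 → c = 11100110, weight = 5.
  m = 0110 → c = 11101011, weight = 6.
  m = 1110 → c = 10011000, weight = 3.
  m = 0001 → c = 11000011, weight = 4.
  m = 1001 → c = 10110000, weight = 3.
  m = 0101 → c = 10111101, weight = 6.
  m = 1101 → c = 11001110, weight = 5.
  m = 0011 → c = 01010110, weight = 4.
  m = 1011 → c = 00100101, weight = 3.
  m = 0111 → c = 00101000, weight = 2.
  m = 1111 → c = 01011011, weight = 5.
Tally weights:
  weight 0: 1 codewords.
  weight 2: 1 codewords.
  weight 3: 4 codewords.
  weight 4: 3 codewords.
  weight 5: 4 codewords.
  weight 6: 3 codewords.
Minimum distance d = smallest w > 0 with A_w > 0 = 2.
Sanity: Σ A_w = 16 = 2^4 = 16 ✓.


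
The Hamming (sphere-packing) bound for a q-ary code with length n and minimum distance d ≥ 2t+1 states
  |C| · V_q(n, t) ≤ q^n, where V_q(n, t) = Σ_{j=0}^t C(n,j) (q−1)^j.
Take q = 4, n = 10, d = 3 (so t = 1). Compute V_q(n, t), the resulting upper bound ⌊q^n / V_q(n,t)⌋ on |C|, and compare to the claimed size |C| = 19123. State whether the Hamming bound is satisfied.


V_q(n, t) = 31, q^n = 1048576, Hamming bound = 33825, |C| = 19123 ≤ bound (satisfied).

Step 1: Compute V_q(n, t) = Σ_{j=0}^1 C(n, j) (q−1)^j.
  j = 0: C(10,0)·(3)^0 = 1·1 = 1.
  j = 1: C(10,1)·(3)^1 = 10·3 = 30.
  V_q(n, t) = 1 + 30 = 31.
Step 2: q^n = 4^10 = 1048576.
Step 3: Hamming bound ⌊q^n / V_q(n,t)⌋ = ⌊1048576/31⌋ = 33825.
Step 4: Compare |C| = 19123 to 33825: satisfied.
The claimed |C| lies below the Hamming bound.


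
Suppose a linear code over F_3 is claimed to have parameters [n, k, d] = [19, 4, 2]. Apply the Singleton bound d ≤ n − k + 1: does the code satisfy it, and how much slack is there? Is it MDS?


Singleton RHS = n − k + 1 = 16, slack = 14, bound satisfied, not MDS.

Singleton bound: d ≤ n − k + 1.
Here n = 19, k = 4, so n − k + 1 = 16.
Given d = 2, check d ≤ 16: YES.
Slack = (n − k + 1) − d = 14.
The code is NOT MDS (slack = 14 > 0).
Description: the claimed parameters are [19, 4, 2]_3; such a code would be non-MDS.


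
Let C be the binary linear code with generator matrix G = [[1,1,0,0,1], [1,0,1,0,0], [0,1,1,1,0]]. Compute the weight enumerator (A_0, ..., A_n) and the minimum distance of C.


Weight distribution: A_0 = 1, A_2 = 2, A_3 = 4, A_4 = 1. Minimum distance d = 2.

Enumerate all 2^3 = 8 messages m ∈ F_2^3.
For each, compute codeword c = mG in F_2^5, then tally its weight.
  m = 000 → c = 00000, weight = 0.
  m = 100 → c = 11001, weight = 3.
  m = 010 → c = 10100, weight = 2.
  m = 110 → c = 01101, weight = 3.
  m = 001 → c = 01110, weight = 3.
  m = 101 → c = 10111, weight = 4.
  m = 011 → c = 11010, weight = 3.
  m = 111 → c = 00011, weight = 2.
Tally weights:
  weight 0: 1 codewords.
  weight 2: 2 codewords.
  weight 3: 4 codewords.
  weight 4: 1 codewords.
Minimum distance d = smallest w > 0 with A_w > 0 = 2.
Sanity: Σ A_w = 8 = 2^3 = 8 ✓.


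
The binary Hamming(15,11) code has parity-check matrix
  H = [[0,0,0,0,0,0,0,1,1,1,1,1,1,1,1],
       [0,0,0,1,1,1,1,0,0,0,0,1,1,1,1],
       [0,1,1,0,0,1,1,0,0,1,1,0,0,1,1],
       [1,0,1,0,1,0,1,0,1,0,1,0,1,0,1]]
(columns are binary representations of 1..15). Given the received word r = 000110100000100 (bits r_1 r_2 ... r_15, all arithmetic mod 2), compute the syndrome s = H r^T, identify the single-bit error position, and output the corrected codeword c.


s = (1, 0, 1, 1)^T, error position = 11, corrected codeword c = 000110100010100

Compute s = H r^T mod 2 one row at a time:
  s_1 = 0 + 0 + 0 + 0 + 0 + 1 + 0 + 0 = 1 ≡ 1 (mod 2).
  s_2 = 1 + 1 + 0 + 1 + 0 + 1 + 0 + 0 = 4 ≡ 0 (mod 2).
  s_3 = 0 + 0 + 0 + 1 + 0 + 0 + 0 + 0 = 1 ≡ 1 (mod 2).
  s_4 = 0 + 0 + 1 + 1 + 0 + 0 + 1 + 0 = 3 ≡ 1 (mod 2).
s = (1, 0, 1, 1)^T — this equals column 11 of H (binary 1011), so error is at position 11.
Correct: flip bit 11 of r = 000110100000100 to get c = 000110100010100.


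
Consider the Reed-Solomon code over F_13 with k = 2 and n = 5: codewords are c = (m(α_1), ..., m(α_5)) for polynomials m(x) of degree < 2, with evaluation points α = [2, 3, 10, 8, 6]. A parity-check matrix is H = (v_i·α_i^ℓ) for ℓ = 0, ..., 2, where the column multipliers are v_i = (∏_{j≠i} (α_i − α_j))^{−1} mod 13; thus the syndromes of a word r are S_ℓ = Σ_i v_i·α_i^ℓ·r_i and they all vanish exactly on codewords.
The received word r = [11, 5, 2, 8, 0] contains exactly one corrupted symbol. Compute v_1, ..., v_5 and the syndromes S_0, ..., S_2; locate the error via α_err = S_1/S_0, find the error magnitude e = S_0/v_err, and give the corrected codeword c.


S = (2, 3, 11), error at position 4, error magnitude e = 7, c = [11, 5, 2, 1, 0].

Step 1: column multipliers v_i = (∏_{j≠i}(α_i − α_j))^{−1} mod 13.
  i = 1 (α = 2): (2−3)(2−10)(2−8)(2−6) = (−1)·(−8)·(−6)·(−4) = 192 ≡ 10, so v_1 = 10^{−1} = 4 (mod 13).
  i = 2 (α = 3): (3−2)(3−10)(3−8)(3−6) = 1·(−7)·(−5)·(−3) = −105 ≡ 12, so v_2 = 12^{−1} = 12 (mod 13).
  i = 3 (α = 10): (10−2)(10−3)(10−8)(10−6) = 8·7·2·4 = 448 ≡ 6, so v_3 = 6^{−1} = 11 (mod 13).
  i = 4 (α = 8): (8−2)(8−3)(8−10)(8−6) = 6·5·(−2)·2 = −120 ≡ 10, so v_4 = 10^{−1} = 4 (mod 13).
  i = 5 (α = 6): (6−2)(6−3)(6−10)(6−8) = 4·3·(−4)·(−2) = 96 ≡ 5, so v_5 = 5^{−1} = 8 (mod 13).
  v = [4, 12, 11, 4, 8].
Step 2: syndromes of r = [11, 5, 2, 8, 0] (all sums mod 13).
  S_0 = Σ v_i r_i = 4·11 + 12·5 + 11·2 + 4·8 + 8·0 = 158 ≡ 2.
  S_1 = Σ v_i α_i r_i = 4·2·11 + 12·3·5 + 11·10·2 + 4·8·8 + 8·6·0 = 744 ≡ 3.
  α_i^2 mod 13 = [4, 9, 9, 12, 10].
  S_2 = Σ v_i α_i^2 r_i = 4·4·11 + 12·9·5 + 11·9·2 + 4·12·8 + 8·10·0 = 1298 ≡ 11.
  S = (2, 3, 11) ≠ 0, so r is not a codeword (an error is present).
Step 3: locate the error. For a single error e at position i, S_ℓ = v_i·e·α_i^ℓ, so α_err = S_1/S_0.
  S_0^{−1} = 2^{−1} = 7 (mod 13), so α_err = 3·7 = 21 ≡ 8 = α_4. Error position i = 4.
  Consistency check: S_2/S_1 = 11·9 = 99 ≡ 8 = α_err ✓ (single-error assumption holds).
Step 4: error magnitude e = S_0/v_4 = S_0·∏_{j≠4}(α_4 − α_j) = 2·10 = 20 ≡ 7 (mod 13).
Step 5: correct position 4: c_4 = r_4 − e = 8 − 7 ≡ 1 (mod 13). Hence c = [11, 5, 2, 1, 0].
  Check: interpolating c through the α_i gives m(x) = 10 + 7·x (degree < 2) with m(α_i) = c_i for every i, so c is indeed a codeword.


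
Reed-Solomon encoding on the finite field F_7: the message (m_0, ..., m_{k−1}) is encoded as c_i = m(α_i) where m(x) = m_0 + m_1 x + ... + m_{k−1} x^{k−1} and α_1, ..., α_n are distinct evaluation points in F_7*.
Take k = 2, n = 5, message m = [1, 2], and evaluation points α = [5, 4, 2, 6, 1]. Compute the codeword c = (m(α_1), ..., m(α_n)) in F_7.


c = [4, 2, 5, 6, 3]

Message polynomial: m(x) = 1 + 2·x (mod 7).
For each evaluation point α_i, compute m(α_i) mod 7:
  α_1 = 5: Horner steps 2 → 4, so m(5) = 4.
  α_2 = 4: Horner steps 2 → 2, so m(4) = 2.
  α_3 = 2: Horner steps 2 → 5, so m(2) = 5.
  α_4 = 6: Horner steps 2 → 6, so m(6) = 6.
  α_5 = 1: Horner steps 2 → 3, so m(1) = 3.
Codeword c = [4, 2, 5, 6, 3] ∈ F_7^5.


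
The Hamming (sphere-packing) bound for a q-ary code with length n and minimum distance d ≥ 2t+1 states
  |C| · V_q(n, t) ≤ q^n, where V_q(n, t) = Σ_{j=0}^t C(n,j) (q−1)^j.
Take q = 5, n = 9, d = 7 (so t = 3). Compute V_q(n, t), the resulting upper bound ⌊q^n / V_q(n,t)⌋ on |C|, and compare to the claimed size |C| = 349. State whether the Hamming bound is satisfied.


V_q(n, t) = 5989, q^n = 1953125, Hamming bound = 326, |C| = 349 > bound (violated).

Step 1: Compute V_q(n, t) = Σ_{j=0}^3 C(n, j) (q−1)^j.
  j = 0: C(9,0)·(4)^0 = 1·1 = 1.
  j = 1: C(9,1)·(4)^1 = 9·4 = 36.
  j = 2: C(9,2)·(4)^2 = 36·16 = 576.
  j = 3: C(9,3)·(4)^3 = 84·64 = 5376.
  V_q(n, t) = 1 + 36 + 576 + 5376 = 5989.
Step 2: q^n = 5^9 = 1953125.
Step 3: Hamming bound ⌊q^n / V_q(n,t)⌋ = ⌊1953125/5989⌋ = 326.
Step 4: Compare |C| = 349 to 326: violated.
The claimed |C| lies above the Hamming bound, so no 5-ary code of length 9 with d ≥ 7 can have 349 codewords.


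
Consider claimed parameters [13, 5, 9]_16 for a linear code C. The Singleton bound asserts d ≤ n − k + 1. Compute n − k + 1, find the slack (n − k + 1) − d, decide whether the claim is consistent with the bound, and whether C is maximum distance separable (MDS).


Singleton RHS = n − k + 1 = 9, slack = 0, bound satisfied, MDS.

Singleton bound: d ≤ n − k + 1.
Here n = 13, k = 5, so n − k + 1 = 9.
Given d = 9, check d ≤ 9: YES.
Slack = (n − k + 1) − d = 0.
The code is MDS (slack = 0).
Description: the claimed parameters are [13, 5, 9]_16; such a code would be MDS (meets Singleton bound).


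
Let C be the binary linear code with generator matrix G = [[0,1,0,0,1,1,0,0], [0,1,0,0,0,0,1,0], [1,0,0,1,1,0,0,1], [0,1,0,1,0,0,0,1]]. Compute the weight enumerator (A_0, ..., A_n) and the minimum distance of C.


Weight distribution: A_0 = 1, A_2 = 2, A_3 = 6, A_4 = 3, A_5 = 2, A_6 = 2. Minimum distance d = 2.

Enumerate all 2^4 = 16 messages m ∈ F_2^4.
For each, compute codeword c = mG in F_2^8, then tally its weight.
  m = 0000 → c = 00000000, weight = 0.
  m = 1000 → c = 01001100, weight = 3.
  m = 0100 → c = 01000010, weight = 2.
  m = 1100 → c = 00001110, weight = 3.
  m = 0010 → c = 10011001, weight = 4.
  m = 1010 → c = 11010101, weight = 5.
  m = 0110 → c = 11011011, weight = 6.
  m = 1110 → c = 10010111, weight = 5.
  m = 0001 → c = 01010001, weight = 3.
  m = 1001 → c = 00011101, weight = 4.
  m = 0101 → c = 00010011, weight = 3.
  m = 1101 → c = 01011111, weight = 6.
  m = 0011 → c = 11001000, weight = 3.
  m = 1011 → c = 10000100, weight = 2.
  m = 0111 → c = 10001010, weight = 3.
  m = 1111 → c = 11000110, weight = 4.
Tally weights:
  weight 0: 1 codewords.
  weight 2: 2 codewords.
  weight 3: 6 codewords.
  weight 4: 3 codewords.
  weight 5: 2 codewords.
  weight 6: 2 codewords.
Minimum distance d = smallest w > 0 with A_w > 0 = 2.
Sanity: Σ A_w = 16 = 2^4 = 16 ✓.
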